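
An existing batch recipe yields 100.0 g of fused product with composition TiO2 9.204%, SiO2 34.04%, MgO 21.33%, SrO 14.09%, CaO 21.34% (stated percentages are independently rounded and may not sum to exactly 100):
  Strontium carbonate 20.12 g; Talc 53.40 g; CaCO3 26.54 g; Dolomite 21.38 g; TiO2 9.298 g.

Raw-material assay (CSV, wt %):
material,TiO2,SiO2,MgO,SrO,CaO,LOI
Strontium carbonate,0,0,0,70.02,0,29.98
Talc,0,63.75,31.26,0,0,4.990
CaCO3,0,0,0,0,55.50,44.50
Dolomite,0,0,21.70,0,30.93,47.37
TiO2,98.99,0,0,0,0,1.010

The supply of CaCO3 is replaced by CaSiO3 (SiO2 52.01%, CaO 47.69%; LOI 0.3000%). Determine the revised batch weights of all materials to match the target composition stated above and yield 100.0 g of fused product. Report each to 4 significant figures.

The whole derivation keeps exact precision at each step; mid-chain values are rounded off to 4 significant digits when displayed. A single rounding finalizes each reported result. All derived quantities are re-derived in exact precision (totals, ignition loss, yield, the five compositions, glass mass) starting from the weights for 100.0 g of glass, as set out in problem or answer.
Per-oxide target masses for 100.0 g fused product:
  TiO2: 9.204% × 100.0 = 9.204 g
  SiO2: 34.04% × 100.0 = 34.04 g
  MgO: 21.33% × 100.0 = 21.33 g
  SrO: 14.09% × 100.0 = 14.09 g
  CaO: 21.34% × 100.0 = 21.34 g
Checking each oxide sum working from each reported weight, at the basis given (oxide sums agree with the targets modulo rounding of the values):
  TiO2: 9.298·0.9899 = 9.204 g (target 9.204 g)
  SiO2: 39.10·0.6375 + 17.53·0.5201 = 34.04 g (target 34.04 g)
  MgO: 39.10·0.3126 + 41.97·0.2170 = 21.33 g (target 21.33 g)
  SrO: 20.12·0.7002 = 14.09 g (target 14.09 g)
  CaO: 17.53·0.4769 + 41.97·0.3093 = 21.34 g (target 21.34 g)
Consistency of the glass mass: total charge less LOI = 100.0 g (targets for the oxides total 100.0 g; basis as stated: 100.0 g — differing by rounding only).
Adding the batch up: Σ batch = 128.0 g; LOI loss = Σ batch·LOI = 28.01 g; yield: glass divided by total = 78.12%.

Revised batch per 100.0 g fused product:
  Strontium carbonate: 20.12 g
  Talc: 39.10 g
  CaSiO3: 17.53 g
  Dolomite: 41.97 g
  TiO2: 9.298 g
Total batch = 128.0 g; LOI loss = 28.01 g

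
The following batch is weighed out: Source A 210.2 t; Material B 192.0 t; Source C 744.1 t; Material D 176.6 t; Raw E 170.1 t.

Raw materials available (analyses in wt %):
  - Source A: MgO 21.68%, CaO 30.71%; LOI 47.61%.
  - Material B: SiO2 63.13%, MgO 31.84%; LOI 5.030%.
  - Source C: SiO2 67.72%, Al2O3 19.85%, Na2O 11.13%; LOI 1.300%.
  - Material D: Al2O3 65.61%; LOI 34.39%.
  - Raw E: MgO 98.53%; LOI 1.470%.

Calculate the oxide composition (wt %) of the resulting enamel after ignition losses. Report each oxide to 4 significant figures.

Mid-chain values are displayed, rounded to four significant digits, between the steps; the working math holds full precision from first step to last; each reported value includes exactly one rounding; all derived quantities are carried in full float precision (LOI, net glass mass, the five compositions, the yield, the totals) from the weighed amounts per 1310 t of glass, exactly as printed in the question or the answer.
Delivered oxide masses:
  SiO2: 192.0·0.6313 + 744.1·0.6772 = 625.1 t
  Al2O3: 744.1·0.1985 + 176.6·0.6561 = 263.6 t
  MgO: 210.2·0.2168 + 192.0·0.3184 + 170.1·0.9853 = 274.3 t
  Na2O: 744.1·0.1113 = 82.82 t
  CaO: 210.2·0.3071 = 64.55 t
LOI: 210.2·0.4761 + 192.0·0.05030 + 744.1·0.01300 + 176.6·0.3439 + 170.1·0.01470 = 182.6 t
Glass = total batch minus LOI = 1493 − 182.6 = 1310 t (= Σ oxide masses)
wt % = oxide mass / glass mass × 100

Glass mass = 1310 t (batch 1493 − LOI 182.6).
Composition: SiO2 47.71%, Al2O3 20.11%, MgO 20.93%, Na2O 6.320%, CaO 4.926%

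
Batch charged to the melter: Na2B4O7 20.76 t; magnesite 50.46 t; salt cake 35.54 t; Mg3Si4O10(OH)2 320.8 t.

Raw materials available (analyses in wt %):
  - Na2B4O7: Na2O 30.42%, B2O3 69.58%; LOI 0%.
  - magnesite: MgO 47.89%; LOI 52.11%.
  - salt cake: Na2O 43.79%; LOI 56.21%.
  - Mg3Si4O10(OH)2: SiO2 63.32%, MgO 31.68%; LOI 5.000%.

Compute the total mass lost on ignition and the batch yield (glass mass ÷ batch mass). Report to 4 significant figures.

LOI loss = 62.31 t; glass = 365.2 t; yield = 85.43%

The working math keeps full precision through every step; working values are printed rounded off to 4 significant digits as written. Each reported result carries a single rounding; derived quantities are carried in exact precision (the totals, ignition loss, the yield, net glass mass, the four compositions) starting from the weights per 365.2 t of glass, as set out in question or answer.
LOI of each material in turn:
  Na2B4O7: 20.76 × 0 = 0 t
  magnesite: 50.46 × 0.5211 = 26.29 t
  salt cake: 35.54 × 0.5621 = 19.98 t
  Mg3Si4O10(OH)2: 320.8 × 0.05000 = 16.04 t
Total LOI = 62.31 t
Glass = batch − LOI = 427.6 − 62.31 = 365.2 t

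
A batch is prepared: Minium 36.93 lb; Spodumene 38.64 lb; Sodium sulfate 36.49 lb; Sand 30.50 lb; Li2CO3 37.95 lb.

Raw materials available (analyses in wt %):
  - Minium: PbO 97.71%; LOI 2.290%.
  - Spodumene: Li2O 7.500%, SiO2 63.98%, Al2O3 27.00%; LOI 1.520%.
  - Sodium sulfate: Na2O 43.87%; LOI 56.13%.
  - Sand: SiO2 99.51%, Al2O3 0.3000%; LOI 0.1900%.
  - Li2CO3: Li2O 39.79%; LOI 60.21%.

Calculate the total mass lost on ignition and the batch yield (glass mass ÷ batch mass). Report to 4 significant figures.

LOI loss = 44.82 lb; glass = 135.7 lb; yield = 75.17%

The intermediate values are shown rounded to four significant digits on the page — the whole derivation keeps full precision through the solve — each reported figure takes just one rounding — all derived quantities (five oxide percentages, LOI, yield, totals, glass mass) are carried at exact precision starting from the weights for 135.7 lb of glass exactly as printed in the problem or answer text.
LOI of each material in turn:
  Minium: 36.93 × 0.02290 = 0.8457 lb
  Spodumene: 38.64 × 0.01520 = 0.5873 lb
  Sodium sulfate: 36.49 × 0.5613 = 20.48 lb
  Sand: 30.50 × 0.001900 = 0.05795 lb
  Li2CO3: 37.95 × 0.6021 = 22.85 lb
Total LOI = 44.82 lb
Glass = batch − LOI = 180.5 − 44.82 = 135.7 lb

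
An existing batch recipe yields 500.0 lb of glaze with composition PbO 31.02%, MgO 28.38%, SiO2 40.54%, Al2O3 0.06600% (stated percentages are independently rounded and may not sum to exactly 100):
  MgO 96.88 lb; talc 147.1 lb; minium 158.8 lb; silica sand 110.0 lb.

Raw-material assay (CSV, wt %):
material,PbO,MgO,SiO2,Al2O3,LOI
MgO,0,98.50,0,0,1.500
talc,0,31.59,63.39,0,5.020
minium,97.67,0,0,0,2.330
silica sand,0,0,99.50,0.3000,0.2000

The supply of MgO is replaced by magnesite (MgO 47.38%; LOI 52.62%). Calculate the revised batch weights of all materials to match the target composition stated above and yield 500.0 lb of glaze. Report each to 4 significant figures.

Revised batch per 500.0 lb glaze:
  magnesite: 201.4 lb
  talc: 147.1 lb
  minium: 158.8 lb
  silica sand: 110.0 lb
Total batch = 617.3 lb; LOI loss = 117.3 lb

The intermediate values are displayed, rounded to four significant digits, between the steps — the working math runs at exact precision in every operation — every reported number is rounded exactly once. Derived quantities (glass mass, the four compositions, LOI, the totals, yield) are re-derived in full precision using the weight values for 500.0 lb of glass, as written in the problem or answer text.
The oxide mass targets at 500.0 lb glaze:
  PbO: 31.02% × 500.0 = 155.1 lb
  MgO: 28.38% × 500.0 = 141.9 lb
  SiO2: 40.54% × 500.0 = 202.7 lb
  Al2O3: 0.06600% × 500.0 = 0.3300 lb
Per-oxide balance check from the weights as reported, relative to the basis at hand (oxide sums agree with the targets modulo rounding of the values):
  PbO: 158.8·0.9767 = 155.1 lb (target 155.1 lb)
  MgO: 201.4·0.4738 + 147.1·0.3159 = 141.9 lb (target 141.9 lb)
  SiO2: 147.1·0.6339 + 110.0·0.9950 = 202.7 lb (target 202.7 lb)
  Al2O3: 110.0·0.003000 = 0.3300 lb (target 0.3300 lb)
The glass-mass cross-check: total charge less LOI = 500.0 lb (targets for the oxides total 500.0 lb; basis as stated: 500.0 lb — differing by rounding only).
Batch grand total — Σ batch = 617.3 lb; LOI loss = Σ batch·LOI = 117.3 lb; glass ÷ batch gives a yield of 81.00%.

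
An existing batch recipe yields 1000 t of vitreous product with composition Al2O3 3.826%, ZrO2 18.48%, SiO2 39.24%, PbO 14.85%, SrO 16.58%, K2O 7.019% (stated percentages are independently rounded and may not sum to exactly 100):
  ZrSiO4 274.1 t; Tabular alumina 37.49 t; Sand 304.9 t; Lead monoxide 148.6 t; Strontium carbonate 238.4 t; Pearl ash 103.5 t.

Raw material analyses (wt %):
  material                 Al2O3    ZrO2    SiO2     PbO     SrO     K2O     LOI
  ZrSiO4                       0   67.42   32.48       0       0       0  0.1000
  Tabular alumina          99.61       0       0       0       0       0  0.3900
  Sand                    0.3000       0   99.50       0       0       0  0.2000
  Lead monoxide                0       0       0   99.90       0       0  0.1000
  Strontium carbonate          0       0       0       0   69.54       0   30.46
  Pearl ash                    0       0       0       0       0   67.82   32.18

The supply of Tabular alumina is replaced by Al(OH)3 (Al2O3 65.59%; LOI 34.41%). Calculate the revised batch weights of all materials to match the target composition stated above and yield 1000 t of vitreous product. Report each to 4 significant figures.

Revised batch per 1000 t vitreous product:
  ZrSiO4: 274.1 t
  Al(OH)3: 56.94 t
  Sand: 304.9 t
  Lead monoxide: 148.6 t
  Strontium carbonate: 238.4 t
  Pearl ash: 103.5 t
Total batch = 1126 t; LOI loss = 126.5 t

The working math carries full precision from start to finish — working values are printed (rounded to 4 significant digits) between the steps; each reported value takes exactly one rounding; all derived quantities, including the six compositions, LOI, net glass mass, the yield, the totals, are computed from the batch weights on 1000 t of glass at full precision, exactly as printed in problem or answer.
Per-oxide target masses for 1000 t vitreous product:
  Al2O3: 3.826% × 1000 = 38.26 t
  ZrO2: 18.48% × 1000 = 184.8 t
  SiO2: 39.24% × 1000 = 392.4 t
  PbO: 14.85% × 1000 = 148.5 t
  SrO: 16.58% × 1000 = 165.8 t
  K2O: 7.019% × 1000 = 70.19 t
Checking each oxide sum applying the batch weights above, versus the basis set out (summed amounts equal target values once rounding is allowed for):
  Al2O3: 56.94·0.6559 + 304.9·0.003000 = 38.26 t (target 38.26 t)
  ZrO2: 274.1·0.6742 = 184.8 t (target 184.8 t)
  SiO2: 274.1·0.3248 + 304.9·0.9950 = 392.4 t (target 392.4 t)
  PbO: 148.6·0.9990 = 148.5 t (target 148.5 t)
  SrO: 238.4·0.6954 = 165.8 t (target 165.8 t)
  K2O: 103.5·0.6782 = 70.19 t (target 70.19 t)
Consistency of the glass mass: the batch minus its LOI: 999.9 t (oxide target masses add up to 1000 t; basis as stated: 1000 t — rounding explains the deltas).
Batch total: Σ batch = 1126 t; Σ batch·LOI gives LOI loss = 126.5 t; as yield: glass ÷ batch → 88.77%.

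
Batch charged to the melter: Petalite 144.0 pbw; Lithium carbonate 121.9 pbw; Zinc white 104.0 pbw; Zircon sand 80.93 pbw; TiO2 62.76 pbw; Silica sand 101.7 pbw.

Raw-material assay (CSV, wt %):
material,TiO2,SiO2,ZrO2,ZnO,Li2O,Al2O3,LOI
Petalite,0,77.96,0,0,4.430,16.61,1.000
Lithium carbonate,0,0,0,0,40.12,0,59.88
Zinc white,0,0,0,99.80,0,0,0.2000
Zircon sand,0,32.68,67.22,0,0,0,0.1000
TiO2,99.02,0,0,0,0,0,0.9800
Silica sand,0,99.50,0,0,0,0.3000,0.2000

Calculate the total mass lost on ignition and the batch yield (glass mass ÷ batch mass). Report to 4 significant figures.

All internal work maintains exact precision from start to finish; values along the way appear (rounded to four significant figures) at each printed step; every reported number carries a single rounding; all derived quantities are rebuilt in exact precision (LOI, the six compositions, net glass mass, totals, yield) from the batch weights for 539.7 pbw of glass, as set out in either problem or answer.
Loss on ignition, line by line:
  Petalite: 144.0 × 0.01000 = 1.440 pbw
  Lithium carbonate: 121.9 × 0.5988 = 72.99 pbw
  Zinc white: 104.0 × 0.002000 = 0.2080 pbw
  Zircon sand: 80.93 × 0.001000 = 0.08093 pbw
  TiO2: 62.76 × 0.009800 = 0.6150 pbw
  Silica sand: 101.7 × 0.002000 = 0.2034 pbw
Total LOI = 75.54 pbw
Glass = batch − LOI = 615.3 − 75.54 = 539.7 pbw

LOI loss = 75.54 pbw; glass = 539.7 pbw; yield = 87.72%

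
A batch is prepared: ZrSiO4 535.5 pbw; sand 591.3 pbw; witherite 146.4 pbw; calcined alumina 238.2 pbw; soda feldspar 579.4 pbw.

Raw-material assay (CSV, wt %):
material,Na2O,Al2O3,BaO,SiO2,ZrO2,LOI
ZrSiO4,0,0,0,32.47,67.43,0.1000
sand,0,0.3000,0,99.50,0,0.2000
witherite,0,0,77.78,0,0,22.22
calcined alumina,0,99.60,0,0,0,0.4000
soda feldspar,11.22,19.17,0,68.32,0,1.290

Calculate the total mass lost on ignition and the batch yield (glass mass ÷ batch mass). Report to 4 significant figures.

All arithmetic holds full precision from first step to last — the intermediate values are shown rounded to four significant figures at each printed step; every reported figure is rounded only once; derived quantities are carried from the weighed amounts per 2048 pbw of glass at exact precision (the five compositions, the yield, glass mass, the totals, LOI) exactly as shown in the problem or answer text.
Ignition loss by material:
  ZrSiO4: 535.5 × 0.001000 = 0.5355 pbw
  sand: 591.3 × 0.002000 = 1.183 pbw
  witherite: 146.4 × 0.2222 = 32.53 pbw
  calcined alumina: 238.2 × 0.004000 = 0.9528 pbw
  soda feldspar: 579.4 × 0.01290 = 7.474 pbw
Total LOI = 42.68 pbw
Glass = batch − LOI = 2091 − 42.68 = 2048 pbw

LOI loss = 42.68 pbw; glass = 2048 pbw; yield = 97.96%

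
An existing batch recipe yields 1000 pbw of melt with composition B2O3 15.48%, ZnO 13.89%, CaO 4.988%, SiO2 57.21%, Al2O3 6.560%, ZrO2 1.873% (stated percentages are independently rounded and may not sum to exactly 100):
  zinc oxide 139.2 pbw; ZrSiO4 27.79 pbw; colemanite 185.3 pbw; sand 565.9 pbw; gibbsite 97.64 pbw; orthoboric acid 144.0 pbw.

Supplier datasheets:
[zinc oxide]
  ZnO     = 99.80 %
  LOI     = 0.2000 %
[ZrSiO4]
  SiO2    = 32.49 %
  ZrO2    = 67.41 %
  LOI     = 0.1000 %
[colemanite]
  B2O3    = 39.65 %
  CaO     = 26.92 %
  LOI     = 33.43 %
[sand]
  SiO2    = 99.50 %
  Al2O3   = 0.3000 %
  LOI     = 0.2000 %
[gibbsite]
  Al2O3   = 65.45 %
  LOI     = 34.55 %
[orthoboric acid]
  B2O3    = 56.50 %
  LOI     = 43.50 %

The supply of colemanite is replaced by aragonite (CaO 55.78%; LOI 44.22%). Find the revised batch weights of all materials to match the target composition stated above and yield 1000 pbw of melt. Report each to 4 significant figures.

Each numeric step carries full precision at all times — in-progress results are shown rounded to four significant digits in the working — each reported number receives exactly one rounding; all derived quantities, including the six compositions, yield, totals, glass mass, ignition loss, are recomputed using the weight values for 1000 pbw of glass in exact precision as written in the problem or the answer.
The oxide mass targets at 1000 pbw melt:
  B2O3: 15.48% × 1000 = 154.8 pbw
  ZnO: 13.89% × 1000 = 138.9 pbw
  CaO: 4.988% × 1000 = 49.88 pbw
  SiO2: 57.21% × 1000 = 572.1 pbw
  Al2O3: 6.560% × 1000 = 65.60 pbw
  ZrO2: 1.873% × 1000 = 18.73 pbw
Mass-balance tally per oxide on the weights just shown, relative to the basis at hand (summed amounts equal target values within answer rounding):
  B2O3: 274.0·0.5650 = 154.8 pbw (target 154.8 pbw)
  ZnO: 139.2·0.9980 = 138.9 pbw (target 138.9 pbw)
  CaO: 89.42·0.5578 = 49.88 pbw (target 49.88 pbw)
  SiO2: 27.79·0.3249 + 565.9·0.9950 = 572.1 pbw (target 572.1 pbw)
  Al2O3: 565.9·0.003000 + 97.64·0.6545 = 65.60 pbw (target 65.60 pbw)
  ZrO2: 27.79·0.6741 = 18.73 pbw (target 18.73 pbw)
Mass balance on the glass: batch total minus LOI = 1000 pbw (oxide target masses add up to 1000 pbw; against the stated basis, 1000 pbw — rounding explains the deltas).
Summing the batch: Σ batch = 1194 pbw; loss to ignition Σ batch·LOI = 193.9 pbw; yield: glass divided by total = 83.76%.

Revised batch per 1000 pbw melt:
  zinc oxide: 139.2 pbw
  ZrSiO4: 27.79 pbw
  aragonite: 89.42 pbw
  sand: 565.9 pbw
  gibbsite: 97.64 pbw
  orthoboric acid: 274.0 pbw
Total batch = 1194 pbw; LOI loss = 193.9 pbw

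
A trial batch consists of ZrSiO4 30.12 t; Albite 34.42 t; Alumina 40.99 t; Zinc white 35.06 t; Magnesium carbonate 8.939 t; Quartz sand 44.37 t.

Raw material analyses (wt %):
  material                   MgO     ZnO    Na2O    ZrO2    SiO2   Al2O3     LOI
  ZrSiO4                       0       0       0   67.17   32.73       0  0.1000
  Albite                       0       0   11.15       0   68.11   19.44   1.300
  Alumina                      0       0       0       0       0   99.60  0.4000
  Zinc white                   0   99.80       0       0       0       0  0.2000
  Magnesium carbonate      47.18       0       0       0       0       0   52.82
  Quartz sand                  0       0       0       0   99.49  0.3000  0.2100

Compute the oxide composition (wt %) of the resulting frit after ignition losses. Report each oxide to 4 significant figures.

Glass mass = 188.4 t (batch 193.9 − LOI 5.526).
Composition: MgO 2.239%, ZnO 18.57%, Na2O 2.037%, ZrO2 10.74%, SiO2 41.11%, Al2O3 25.30%

The whole derivation keeps full precision end to end; values along the way appear (rounded to 4 significant digits) on the page — a single rounding yields every reported result. All derived quantities, including glass mass, totals, the yield, the six compositions, LOI, are re-derived from the weighed amounts per 188.4 t of glass at full float precision, as written in the problem or the answer.
Oxide-by-oxide delivered mass:
  MgO: 8.939·0.4718 = 4.217 t
  ZnO: 35.06·0.9980 = 34.99 t
  Na2O: 34.42·0.1115 = 3.838 t
  ZrO2: 30.12·0.6717 = 20.23 t
  SiO2: 30.12·0.3273 + 34.42·0.6811 + 44.37·0.9949 = 77.45 t
  Al2O3: 34.42·0.1944 + 40.99·0.9960 + 44.37·0.003000 = 47.65 t
LOI: 30.12·0.001000 + 34.42·0.01300 + 40.99·0.004000 + 35.06·0.002000 + 8.939·0.5282 + 44.37·0.002100 = 5.526 t
The glass mass, total less LOI, = 193.9 − 5.526 = 188.4 t (= the summed oxide contributions)
wt % = oxide mass / glass mass × 100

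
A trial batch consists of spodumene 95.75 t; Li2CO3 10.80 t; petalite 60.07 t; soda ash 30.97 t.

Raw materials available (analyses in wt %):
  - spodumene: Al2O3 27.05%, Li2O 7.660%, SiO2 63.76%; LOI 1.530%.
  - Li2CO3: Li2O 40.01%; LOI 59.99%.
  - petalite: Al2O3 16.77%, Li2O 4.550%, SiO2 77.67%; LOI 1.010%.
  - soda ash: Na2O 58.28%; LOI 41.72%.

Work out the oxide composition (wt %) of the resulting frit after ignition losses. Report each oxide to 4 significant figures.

All internal work maintains full precision through every step; intermediates appear (rounded to 4 significant figures) across the worked steps — each reported value is rounded just once; the derived quantities are rebuilt in full float precision (ignition loss, totals, glass mass, the four compositions, yield) starting from the weights per 176.1 t of glass, exactly as shown in either problem or answer.
Per-oxide mass from batch:
  Na2O: 30.97·0.5828 = 18.05 t
  Al2O3: 95.75·0.2705 + 60.07·0.1677 = 35.97 t
  Li2O: 95.75·0.07660 + 10.80·0.4001 + 60.07·0.04550 = 14.39 t
  SiO2: 95.75·0.6376 + 60.07·0.7767 = 107.7 t
LOI: 95.75·0.01530 + 10.80·0.5999 + 60.07·0.01010 + 30.97·0.4172 = 21.47 t
Glass mass = batch − LOI = 197.6 − 21.47 = 176.1 t (= Σ oxide masses)
each wt % is 100 × oxide ÷ glass

Glass mass = 176.1 t (batch 197.6 − LOI 21.47).
Composition: Na2O 10.25%, Al2O3 20.43%, Li2O 8.170%, SiO2 61.16%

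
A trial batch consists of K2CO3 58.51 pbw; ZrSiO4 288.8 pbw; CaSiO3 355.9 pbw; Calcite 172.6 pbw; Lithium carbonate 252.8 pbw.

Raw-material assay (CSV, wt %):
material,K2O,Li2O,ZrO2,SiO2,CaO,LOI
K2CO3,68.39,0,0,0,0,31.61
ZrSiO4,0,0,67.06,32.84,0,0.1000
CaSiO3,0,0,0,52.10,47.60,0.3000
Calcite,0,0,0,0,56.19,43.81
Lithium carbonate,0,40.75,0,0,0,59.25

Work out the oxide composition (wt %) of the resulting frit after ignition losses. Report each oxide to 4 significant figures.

The intermediate values are shown with 4-significant-digit rounding between the steps — every computation runs at exact precision through every step — a single rounding finalizes every reported number — derived quantities, which include five oxide percentages, glass mass, totals, the yield, LOI, are rebuilt in full precision, exactly as printed in the problem or the answer, starting from the weights at 883.4 pbw of glass.
What the batch supplies per oxide:
  K2O: 58.51·0.6839 = 40.01 pbw
  Li2O: 252.8·0.4075 = 103.0 pbw
  ZrO2: 288.8·0.6706 = 193.7 pbw
  SiO2: 288.8·0.3284 + 355.9·0.5210 = 280.3 pbw
  CaO: 355.9·0.4760 + 172.6·0.5619 = 266.4 pbw
LOI: 58.51·0.3161 + 288.8·0.001000 + 355.9·0.003000 + 172.6·0.4381 + 252.8·0.5925 = 245.3 pbw
Glass mass = batch − LOI = 1129 − 245.3 = 883.4 pbw (equal to the oxide-mass sum)
wt %: oxide over glass, times 100

Glass mass = 883.4 pbw (batch 1129 − LOI 245.3).
Composition: K2O 4.530%, Li2O 11.66%, ZrO2 21.92%, SiO2 31.73%, CaO 30.16%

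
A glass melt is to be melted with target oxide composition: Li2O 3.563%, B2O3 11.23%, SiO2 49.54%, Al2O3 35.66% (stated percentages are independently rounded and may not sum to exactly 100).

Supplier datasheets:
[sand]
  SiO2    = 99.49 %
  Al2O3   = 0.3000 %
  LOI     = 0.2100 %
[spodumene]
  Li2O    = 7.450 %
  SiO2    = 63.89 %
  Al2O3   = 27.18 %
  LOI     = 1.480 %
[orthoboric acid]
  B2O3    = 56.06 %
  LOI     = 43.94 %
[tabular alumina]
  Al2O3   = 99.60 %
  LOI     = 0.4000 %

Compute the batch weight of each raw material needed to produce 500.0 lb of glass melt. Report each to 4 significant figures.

The working math maintains exact precision from first step to last; values along the way are rounded to four significant figures wherever printed; a single rounding yields every reported number. Derived quantities are recomputed in exact precision (the yield, totals, net glass mass, ignition loss, four oxide percentages) starting from the weights at 500.0 lb of glass, precisely as stated by problem or answer.
Oxide-by-oxide targets in 500.0 lb glass melt:
  Li2O: 3.563% × 500.0 = 17.82 lb
  B2O3: 11.23% × 500.0 = 56.15 lb
  SiO2: 49.54% × 500.0 = 247.7 lb
  Al2O3: 35.66% × 500.0 = 178.3 lb
Oxide-by-oxide audit given the weights on record, under the basis named above (sum by sum, the targets are met given rounding of the digits):
  Li2O: 239.1·0.07450 = 17.81 lb (target 17.82 lb)
  B2O3: 100.2·0.5606 = 56.17 lb (target 56.15 lb)
  SiO2: 95.41·0.9949 + 239.1·0.6389 = 247.7 lb (target 247.7 lb)
  Al2O3: 95.41·0.003000 + 239.1·0.2718 + 113.5·0.9960 = 178.3 lb (target 178.3 lb)
Glass-mass bookkeeping: total charge less LOI = 500.0 lb (the Σ of target masses is 500.0 lb; basis as stated: 500.0 lb — rounding explains the deltas).
Adding the batch up: Σ batch = 548.2 lb; the LOI term Σ batch·LOI equals 48.22 lb; yield: glass divided by total = 91.20%.

Batch per 500.0 lb glass melt:
  sand: 95.41 lb
  spodumene: 239.1 lb
  orthoboric acid: 100.2 lb
  tabular alumina: 113.5 lb
Total batch = 548.2 lb; LOI loss = 48.22 lb; yield = 91.20%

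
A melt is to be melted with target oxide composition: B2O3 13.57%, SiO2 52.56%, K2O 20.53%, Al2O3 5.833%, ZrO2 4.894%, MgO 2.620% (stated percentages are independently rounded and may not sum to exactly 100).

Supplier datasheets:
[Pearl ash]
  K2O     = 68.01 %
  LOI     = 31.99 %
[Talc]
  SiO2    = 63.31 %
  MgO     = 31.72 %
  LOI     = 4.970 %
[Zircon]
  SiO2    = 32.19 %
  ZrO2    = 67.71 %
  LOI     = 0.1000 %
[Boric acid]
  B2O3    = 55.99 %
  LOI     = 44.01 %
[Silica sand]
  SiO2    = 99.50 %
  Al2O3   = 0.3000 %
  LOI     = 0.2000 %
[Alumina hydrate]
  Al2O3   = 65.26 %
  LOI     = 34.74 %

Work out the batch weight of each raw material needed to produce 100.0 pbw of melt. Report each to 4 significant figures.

The intermediate values are rounded to four significant figures as shown — the whole derivation carries exact precision at every stage. Each reported result receives exactly one rounding. The derived quantities (LOI, the six compositions, the totals, yield, glass mass) are computed at full precision using the weight values on 100.0 pbw of glass, as set out in the problem or the answer.
Oxide mass targets, per 100.0 pbw melt:
  B2O3: 13.57% × 100.0 = 13.57 pbw
  SiO2: 52.56% × 100.0 = 52.56 pbw
  K2O: 20.53% × 100.0 = 20.53 pbw
  Al2O3: 5.833% × 100.0 = 5.833 pbw
  ZrO2: 4.894% × 100.0 = 4.894 pbw
  MgO: 2.620% × 100.0 = 2.620 pbw
A balance pass over the oxides, using the reported weights, relative to the basis at hand (each sum matches its target mass given rounding of the digits):
  B2O3: 24.24·0.5599 = 13.57 pbw (target 13.57 pbw)
  SiO2: 8.260·0.6331 + 7.228·0.3219 + 45.23·0.9950 = 52.56 pbw (target 52.56 pbw)
  K2O: 30.19·0.6801 = 20.53 pbw (target 20.53 pbw)
  Al2O3: 45.23·0.003000 + 8.730·0.6526 = 5.833 pbw (target 5.833 pbw)
  ZrO2: 7.228·0.6771 = 4.894 pbw (target 4.894 pbw)
  MgO: 8.260·0.3172 = 2.620 pbw (target 2.620 pbw)
The glass-mass cross-check: batch total minus LOI = 100.0 pbw (the Σ of target masses is 100.0 pbw; the stated basis being 100.0 pbw — differing by rounding only).
Summing the batch: Σ batch = 123.9 pbw; the LOI term Σ batch·LOI equals 23.87 pbw; yield: glass divided by total = 80.73%.

Batch per 100.0 pbw melt:
  Pearl ash: 30.19 pbw
  Talc: 8.260 pbw
  Zircon: 7.228 pbw
  Boric acid: 24.24 pbw
  Silica sand: 45.23 pbw
  Alumina hydrate: 8.730 pbw
Total batch = 123.9 pbw; LOI loss = 23.87 pbw; yield = 80.73%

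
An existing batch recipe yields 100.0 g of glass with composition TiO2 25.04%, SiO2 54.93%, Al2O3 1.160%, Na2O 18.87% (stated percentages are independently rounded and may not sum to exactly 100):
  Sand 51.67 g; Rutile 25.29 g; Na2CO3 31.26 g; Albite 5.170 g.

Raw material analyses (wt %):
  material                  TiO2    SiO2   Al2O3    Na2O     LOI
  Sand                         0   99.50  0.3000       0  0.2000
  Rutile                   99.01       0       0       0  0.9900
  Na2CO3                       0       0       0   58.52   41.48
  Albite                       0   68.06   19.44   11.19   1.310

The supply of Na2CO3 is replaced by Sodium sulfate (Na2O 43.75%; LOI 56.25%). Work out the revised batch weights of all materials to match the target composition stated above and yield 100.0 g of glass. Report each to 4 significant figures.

Each numeric step carries full float precision at every stage. The intermediate values are displayed with 4-significant-figure rounding within the worked lines; each reported figure is rounded a single time; derived quantities are rebuilt using the weight values at 100.0 g of glass in exact precision (four oxide percentages, ignition loss, glass mass, the yield, the totals) exactly as printed in question or answer.
Target masses of each oxide per 100.0 g glass:
  TiO2: 25.04% × 100.0 = 25.04 g
  SiO2: 54.93% × 100.0 = 54.93 g
  Al2O3: 1.160% × 100.0 = 1.160 g
  Na2O: 18.87% × 100.0 = 18.87 g
Per-oxide balance check working from each reported weight, against the basis in use (oxide sums agree with the targets within answer rounding):
  TiO2: 25.29·0.9901 = 25.04 g (target 25.04 g)
  SiO2: 51.67·0.9950 + 5.170·0.6806 = 54.93 g (target 54.93 g)
  Al2O3: 51.67·0.003000 + 5.170·0.1944 = 1.160 g (target 1.160 g)
  Na2O: 41.81·0.4375 + 5.170·0.1119 = 18.87 g (target 18.87 g)
Mass balance on the glass: Σ batch − LOI loss = 100.0 g (the targets, summed, come to 100.0 g; stated basis 100.0 g — deltas are rounding alone).
Total batch = Σ batch = 123.9 g; loss to ignition Σ batch·LOI = 23.94 g; glass ÷ batch gives a yield of 80.68%.

Revised batch per 100.0 g glass:
  Sand: 51.67 g
  Rutile: 25.29 g
  Sodium sulfate: 41.81 g
  Albite: 5.170 g
Total batch = 123.9 g; LOI loss = 23.94 g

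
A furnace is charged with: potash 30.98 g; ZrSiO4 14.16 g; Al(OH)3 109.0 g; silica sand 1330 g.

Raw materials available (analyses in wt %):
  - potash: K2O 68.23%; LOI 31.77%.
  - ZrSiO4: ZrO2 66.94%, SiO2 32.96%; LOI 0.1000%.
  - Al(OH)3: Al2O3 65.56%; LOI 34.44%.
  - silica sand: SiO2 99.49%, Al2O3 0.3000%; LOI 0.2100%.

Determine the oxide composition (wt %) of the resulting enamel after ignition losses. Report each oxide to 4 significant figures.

Glass mass = 1434 g (batch 1484 − LOI 50.19).
Composition: ZrO2 0.6610%, SiO2 92.60%, K2O 1.474%, Al2O3 5.262%

Every computation carries exact precision through the solve — intermediates are printed with 4-significant-digit rounding in the working; a single rounding produces each reported number — derived quantities, including the four compositions, LOI, the totals, net glass mass, yield, are recomputed using the weight values per 1434 g of glass in full float precision as quoted within question or answer.
What the batch supplies per oxide:
  ZrO2: 14.16·0.6694 = 9.479 g
  SiO2: 14.16·0.3296 + 1330·0.9949 = 1328 g
  K2O: 30.98·0.6823 = 21.14 g
  Al2O3: 109.0·0.6556 + 1330·0.003000 = 75.45 g
LOI: 30.98·0.3177 + 14.16·0.001000 + 109.0·0.3444 + 1330·0.002100 = 50.19 g
Glass = total batch minus LOI = 1484 − 50.19 = 1434 g (= the summed oxide contributions)
percent share: oxide ÷ glass, ×100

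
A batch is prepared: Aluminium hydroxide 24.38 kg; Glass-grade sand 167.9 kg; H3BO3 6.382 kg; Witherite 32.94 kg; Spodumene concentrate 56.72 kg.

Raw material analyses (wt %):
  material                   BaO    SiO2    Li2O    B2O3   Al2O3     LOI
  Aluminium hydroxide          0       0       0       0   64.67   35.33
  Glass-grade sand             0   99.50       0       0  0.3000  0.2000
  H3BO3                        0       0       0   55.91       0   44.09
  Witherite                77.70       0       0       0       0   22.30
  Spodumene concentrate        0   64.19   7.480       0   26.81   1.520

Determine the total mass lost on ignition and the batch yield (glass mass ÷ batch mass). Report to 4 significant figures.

LOI loss = 19.97 kg; glass = 268.4 kg; yield = 93.07%

The intermediate values appear, with 4-significant-digit rounding, in the working — full precision is carried at every stage; every reported number includes exactly one rounding — derived quantities (five oxide percentages, totals, LOI, net glass mass, yield) are computed at full precision from the batch weights on 268.4 kg of glass as given in question or answer.
Loss on ignition, line by line:
  Aluminium hydroxide: 24.38 × 0.3533 = 8.613 kg
  Glass-grade sand: 167.9 × 0.002000 = 0.3358 kg
  H3BO3: 6.382 × 0.4409 = 2.814 kg
  Witherite: 32.94 × 0.2230 = 7.346 kg
  Spodumene concentrate: 56.72 × 0.01520 = 0.8621 kg
Total LOI = 19.97 kg
Glass = batch − LOI = 288.3 − 19.97 = 268.4 kg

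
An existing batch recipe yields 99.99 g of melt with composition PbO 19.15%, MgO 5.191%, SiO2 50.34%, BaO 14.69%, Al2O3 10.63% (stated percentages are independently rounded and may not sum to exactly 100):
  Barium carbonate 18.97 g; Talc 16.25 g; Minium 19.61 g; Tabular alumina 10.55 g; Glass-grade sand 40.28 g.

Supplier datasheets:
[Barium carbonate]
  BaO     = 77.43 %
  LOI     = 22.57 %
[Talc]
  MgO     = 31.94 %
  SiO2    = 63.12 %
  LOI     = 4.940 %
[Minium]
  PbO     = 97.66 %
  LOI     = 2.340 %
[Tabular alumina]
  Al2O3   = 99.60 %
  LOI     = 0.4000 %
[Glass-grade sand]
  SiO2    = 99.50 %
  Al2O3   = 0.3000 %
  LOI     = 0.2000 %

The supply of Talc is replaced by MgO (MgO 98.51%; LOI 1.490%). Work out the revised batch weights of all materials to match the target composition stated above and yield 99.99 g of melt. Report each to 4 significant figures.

Revised batch per 99.99 g melt:
  Barium carbonate: 18.97 g
  MgO: 5.269 g
  Minium: 19.61 g
  Tabular alumina: 10.52 g
  Glass-grade sand: 50.59 g
Total batch = 105.0 g; LOI loss = 4.962 g

Every computation maintains full precision end to end. Mid-chain values are rounded off to 4 significant figures wherever printed — every reported figure is rounded a single time; the derived quantities are recomputed from the batch weights at 99.99 g of glass in full precision (net glass mass, five oxide percentages, the totals, ignition loss, the yield) as quoted within the problem or the answer.
Target oxide masses per 99.99 g melt:
  PbO: 19.15% × 99.99 = 19.15 g
  MgO: 5.191% × 99.99 = 5.190 g
  SiO2: 50.34% × 99.99 = 50.33 g
  BaO: 14.69% × 99.99 = 14.69 g
  Al2O3: 10.63% × 99.99 = 10.63 g
Per-oxide balance check working from each reported weight, against the basis in use (every target is met by its sum modulo rounding of the values):
  PbO: 19.61·0.9766 = 19.15 g (target 19.15 g)
  MgO: 5.269·0.9851 = 5.190 g (target 5.190 g)
  SiO2: 50.59·0.9950 = 50.34 g (target 50.33 g)
  BaO: 18.97·0.7743 = 14.69 g (target 14.69 g)
  Al2O3: 10.52·0.9960 + 50.59·0.003000 = 10.63 g (target 10.63 g)
The glass-mass cross-check: the batch minus its LOI: 100.0 g (per-oxide target masses sum to 99.99 g; stated basis 99.99 g — rounding explains the deltas).
Adding the batch up: Σ batch = 105.0 g; ignition loss, Σ(batch × LOI) = 4.962 g; glass ÷ batch gives a yield of 95.27%.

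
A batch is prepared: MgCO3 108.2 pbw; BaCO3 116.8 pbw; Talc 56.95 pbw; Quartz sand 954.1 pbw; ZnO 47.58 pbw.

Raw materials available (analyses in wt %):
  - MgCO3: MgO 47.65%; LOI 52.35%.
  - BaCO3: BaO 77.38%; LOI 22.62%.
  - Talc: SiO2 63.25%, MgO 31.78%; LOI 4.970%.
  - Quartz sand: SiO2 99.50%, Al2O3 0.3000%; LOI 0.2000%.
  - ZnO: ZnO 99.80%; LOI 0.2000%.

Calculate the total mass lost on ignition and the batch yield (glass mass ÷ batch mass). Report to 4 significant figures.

LOI loss = 87.90 pbw; glass = 1196 pbw; yield = 93.15%

The intermediate values are displayed rounded to four significant digits in the printout — each numeric step keeps full float precision all the way through; exactly one rounding goes into each reported value; the derived quantities (the five compositions, yield, net glass mass, totals, ignition loss) are rebuilt starting from the weights for 1196 pbw of glass at exact precision, as they appear in either problem or answer.
Material-by-material LOI:
  MgCO3: 108.2 × 0.5235 = 56.64 pbw
  BaCO3: 116.8 × 0.2262 = 26.42 pbw
  Talc: 56.95 × 0.04970 = 2.830 pbw
  Quartz sand: 954.1 × 0.002000 = 1.908 pbw
  ZnO: 47.58 × 0.002000 = 0.09516 pbw
Total LOI = 87.90 pbw
Glass = batch − LOI = 1284 − 87.90 = 1196 pbw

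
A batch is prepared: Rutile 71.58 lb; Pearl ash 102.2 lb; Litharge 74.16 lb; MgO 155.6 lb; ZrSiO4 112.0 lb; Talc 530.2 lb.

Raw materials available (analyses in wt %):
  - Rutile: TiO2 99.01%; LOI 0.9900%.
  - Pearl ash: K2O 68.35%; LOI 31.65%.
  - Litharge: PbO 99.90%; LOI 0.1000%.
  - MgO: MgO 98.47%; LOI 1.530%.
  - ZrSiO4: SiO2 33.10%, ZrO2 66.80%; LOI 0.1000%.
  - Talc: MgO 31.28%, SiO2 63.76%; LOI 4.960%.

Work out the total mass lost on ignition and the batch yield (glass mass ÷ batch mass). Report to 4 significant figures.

LOI loss = 61.92 lb; glass = 983.8 lb; yield = 94.08%

The working math runs at full float precision in every operation. The intermediate values are printed (rounded to 4 significant digits) in the working. Every reported value is rounded a single time; derived quantities (yield, glass mass, LOI, the six compositions, totals) are computed from the batch weights at 983.8 lb of glass at full float precision, as written in the question or the answer.
Ignition loss by material:
  Rutile: 71.58 × 0.009900 = 0.7086 lb
  Pearl ash: 102.2 × 0.3165 = 32.35 lb
  Litharge: 74.16 × 0.001000 = 0.07416 lb
  MgO: 155.6 × 0.01530 = 2.381 lb
  ZrSiO4: 112.0 × 0.001000 = 0.1120 lb
  Talc: 530.2 × 0.04960 = 26.30 lb
Total LOI = 61.92 lb
Glass = batch − LOI = 1046 − 61.92 = 983.8 lb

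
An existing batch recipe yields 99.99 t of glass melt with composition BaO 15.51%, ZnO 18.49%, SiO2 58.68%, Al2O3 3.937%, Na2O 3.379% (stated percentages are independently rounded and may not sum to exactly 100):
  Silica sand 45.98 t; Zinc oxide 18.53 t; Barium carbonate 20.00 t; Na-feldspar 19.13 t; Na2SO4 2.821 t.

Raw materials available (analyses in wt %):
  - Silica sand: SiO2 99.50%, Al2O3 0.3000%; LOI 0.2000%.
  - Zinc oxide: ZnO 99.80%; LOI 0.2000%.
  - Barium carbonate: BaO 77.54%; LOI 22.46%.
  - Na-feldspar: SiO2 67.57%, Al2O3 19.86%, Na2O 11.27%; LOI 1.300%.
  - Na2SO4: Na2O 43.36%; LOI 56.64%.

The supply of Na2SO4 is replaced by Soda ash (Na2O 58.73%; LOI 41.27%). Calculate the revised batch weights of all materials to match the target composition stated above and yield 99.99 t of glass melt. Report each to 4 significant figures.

The working math holds full float precision in all steps — mid-chain values are shown, rounded to four significant figures, in the working; every reported number is rounded only once — all derived quantities, which include yield, net glass mass, five oxide percentages, LOI, the totals, are carried in full float precision, as given in problem or answer, from the batch weights for 99.99 t of glass.
Target masses of each oxide per 99.99 t glass melt:
  BaO: 15.51% × 99.99 = 15.51 t
  ZnO: 18.49% × 99.99 = 18.49 t
  SiO2: 58.68% × 99.99 = 58.67 t
  Al2O3: 3.937% × 99.99 = 3.937 t
  Na2O: 3.379% × 99.99 = 3.379 t
Balance tally, oxide-wise, applying the batch weights above, for the quoted basis mass (sums match the target masses exact up to rounding of places):
  BaO: 20.00·0.7754 = 15.51 t (target 15.51 t)
  ZnO: 18.53·0.9980 = 18.49 t (target 18.49 t)
  SiO2: 45.98·0.9950 + 19.13·0.6757 = 58.68 t (target 58.67 t)
  Al2O3: 45.98·0.003000 + 19.13·0.1986 = 3.937 t (target 3.937 t)
  Na2O: 19.13·0.1127 + 2.082·0.5873 = 3.379 t (target 3.379 t)
Glass mass check: net batch after ignition = 99.99 t (per-oxide target masses sum to 99.99 t; with the basis standing at 99.99 t — differing by rounding only).
Total batch = Σ batch = 105.7 t; loss to ignition Σ batch·LOI = 5.729 t; yield: glass divided by total = 94.58%.

Revised batch per 99.99 t glass melt:
  Silica sand: 45.98 t
  Zinc oxide: 18.53 t
  Barium carbonate: 20.00 t
  Na-feldspar: 19.13 t
  Soda ash: 2.082 t
Total batch = 105.7 t; LOI loss = 5.729 t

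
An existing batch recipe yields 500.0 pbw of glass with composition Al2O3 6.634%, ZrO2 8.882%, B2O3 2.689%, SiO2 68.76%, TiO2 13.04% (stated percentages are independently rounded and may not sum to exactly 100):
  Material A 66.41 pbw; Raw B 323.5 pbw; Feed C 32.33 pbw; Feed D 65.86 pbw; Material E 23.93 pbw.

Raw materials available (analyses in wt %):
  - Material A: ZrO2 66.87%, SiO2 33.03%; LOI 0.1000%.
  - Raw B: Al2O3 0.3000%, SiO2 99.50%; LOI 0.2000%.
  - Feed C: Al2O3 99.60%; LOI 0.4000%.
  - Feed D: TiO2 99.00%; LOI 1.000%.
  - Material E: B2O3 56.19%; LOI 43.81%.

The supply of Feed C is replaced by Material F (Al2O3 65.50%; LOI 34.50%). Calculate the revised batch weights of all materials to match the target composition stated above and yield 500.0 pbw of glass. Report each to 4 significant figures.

Revised batch per 500.0 pbw glass:
  Material A: 66.41 pbw
  Raw B: 323.5 pbw
  Material F: 49.16 pbw
  Feed D: 65.86 pbw
  Material E: 23.93 pbw
Total batch = 528.9 pbw; LOI loss = 28.82 pbw

The whole derivation runs at full precision in all steps. In-progress results are shown rounded to 4 significant digits at each printed step; each reported figure takes just one rounding. The derived quantities (glass mass, totals, yield, LOI, five oxide percentages) are recomputed from the batch weights on 500.0 pbw of glass at full float precision as set out in the problem or answer text.
Target masses of each oxide per 500.0 pbw glass:
  Al2O3: 6.634% × 500.0 = 33.17 pbw
  ZrO2: 8.882% × 500.0 = 44.41 pbw
  B2O3: 2.689% × 500.0 = 13.44 pbw
  SiO2: 68.76% × 500.0 = 343.8 pbw
  TiO2: 13.04% × 500.0 = 65.20 pbw
Verifying the oxide balance working from each reported weight, on the stated basis (sums match the target masses modulo rounding of the values):
  Al2O3: 323.5·0.003000 + 49.16·0.6550 = 33.17 pbw (target 33.17 pbw)
  ZrO2: 66.41·0.6687 = 44.41 pbw (target 44.41 pbw)
  B2O3: 23.93·0.5619 = 13.45 pbw (target 13.44 pbw)
  SiO2: 66.41·0.3303 + 323.5·0.9950 = 343.8 pbw (target 343.8 pbw)
  TiO2: 65.86·0.9900 = 65.20 pbw (target 65.20 pbw)
Mass balance on the glass: total charge less LOI = 500.0 pbw (targets for the oxides total 500.0 pbw; basis as stated: 500.0 pbw — differing by rounding only).
Adding the batch up: Σ batch = 528.9 pbw; loss to ignition Σ batch·LOI = 28.82 pbw; as yield: glass ÷ batch → 94.55%.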